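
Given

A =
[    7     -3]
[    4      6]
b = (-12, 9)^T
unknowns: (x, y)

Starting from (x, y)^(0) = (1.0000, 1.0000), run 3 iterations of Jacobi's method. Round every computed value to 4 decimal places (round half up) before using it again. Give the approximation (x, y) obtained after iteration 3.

Iteration 1:
  x = (-12 - (-3)·1.0000) / (7) = -1.2857
  y = (9 - (4)·1.0000) / (6) = 0.8333
Iteration 2:
  x = (-12 - (-3)·0.8333) / (7) = -1.3572
  y = (9 - (4)·-1.2857) / (6) = 2.3571
Iteration 3:
  x = (-12 - (-3)·2.3571) / (7) = -0.7041
  y = (9 - (4)·-1.3572) / (6) = 2.4048

(-0.7041, 2.4048)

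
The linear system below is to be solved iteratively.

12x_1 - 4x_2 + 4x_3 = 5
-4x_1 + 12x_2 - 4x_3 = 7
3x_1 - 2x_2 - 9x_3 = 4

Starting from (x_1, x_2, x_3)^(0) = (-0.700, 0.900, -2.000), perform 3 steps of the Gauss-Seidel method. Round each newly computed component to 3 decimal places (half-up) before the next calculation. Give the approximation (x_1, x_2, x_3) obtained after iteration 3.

(0.807, 0.711, -0.333)

Iteration 1:
  x_1 = (5 - (-4)·0.900 - (4)·-2.000) / (12) = 1.383
  x_2 = (7 - (-4)·1.383 - (-4)·-2.000) / (12) = 0.378
  x_3 = (4 - (3)·1.383 - (-2)·0.378) / (-9) = -0.067
Iteration 2:
  x_1 = (5 - (-4)·0.378 - (4)·-0.067) / (12) = 0.565
  x_2 = (7 - (-4)·0.565 - (-4)·-0.067) / (12) = 0.749
  x_3 = (4 - (3)·0.565 - (-2)·0.749) / (-9) = -0.423
Iteration 3:
  x_1 = (5 - (-4)·0.749 - (4)·-0.423) / (12) = 0.807
  x_2 = (7 - (-4)·0.807 - (-4)·-0.423) / (12) = 0.711
  x_3 = (4 - (3)·0.807 - (-2)·0.711) / (-9) = -0.333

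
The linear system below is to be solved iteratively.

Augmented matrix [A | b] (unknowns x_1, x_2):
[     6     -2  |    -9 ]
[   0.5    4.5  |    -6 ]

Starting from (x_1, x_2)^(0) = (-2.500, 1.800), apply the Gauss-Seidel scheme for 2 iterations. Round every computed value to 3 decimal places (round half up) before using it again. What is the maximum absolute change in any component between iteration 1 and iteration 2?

Iteration 1:
  x_1 = (-9 - (-2)·1.800) / (6) = -0.900
  x_2 = (-6 - (0.5)·-0.900) / (4.5) = -1.233
Iteration 2:
  x_1 = (-9 - (-2)·-1.233) / (6) = -1.911
  x_2 = (-6 - (0.5)·-1.911) / (4.5) = -1.121
Change: (-1.011, 0.112) → max |·| = 1.011

1.011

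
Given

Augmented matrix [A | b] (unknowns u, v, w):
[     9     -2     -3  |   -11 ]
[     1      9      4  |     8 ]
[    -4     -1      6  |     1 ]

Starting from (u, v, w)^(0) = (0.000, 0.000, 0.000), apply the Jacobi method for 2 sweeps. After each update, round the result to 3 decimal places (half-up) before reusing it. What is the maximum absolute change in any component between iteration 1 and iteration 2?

0.667

Iteration 1:
  u = (-11 - (-2)·0.000 - (-3)·0.000) / (9) = -1.222
  v = (8 - (1)·0.000 - (4)·0.000) / (9) = 0.889
  w = (1 - (-4)·0.000 - (-1)·0.000) / (6) = 0.167
Iteration 2:
  u = (-11 - (-2)·0.889 - (-3)·0.167) / (9) = -0.969
  v = (8 - (1)·-1.222 - (4)·0.167) / (9) = 0.950
  w = (1 - (-4)·-1.222 - (-1)·0.889) / (6) = -0.500
Change: (0.253, 0.061, -0.667) → max |·| = 0.667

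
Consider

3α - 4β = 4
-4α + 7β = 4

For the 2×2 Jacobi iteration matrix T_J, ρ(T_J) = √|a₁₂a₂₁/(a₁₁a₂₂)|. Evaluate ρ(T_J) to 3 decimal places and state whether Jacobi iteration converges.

0.873

a₁₂a₂₁/(a₁₁a₂₂) = (-4)·(-4) / ((3)·(7)) = 0.761905
ρ = √|0.761905| = √0.761905 = 0.873
ρ < 1, so Jacobi converges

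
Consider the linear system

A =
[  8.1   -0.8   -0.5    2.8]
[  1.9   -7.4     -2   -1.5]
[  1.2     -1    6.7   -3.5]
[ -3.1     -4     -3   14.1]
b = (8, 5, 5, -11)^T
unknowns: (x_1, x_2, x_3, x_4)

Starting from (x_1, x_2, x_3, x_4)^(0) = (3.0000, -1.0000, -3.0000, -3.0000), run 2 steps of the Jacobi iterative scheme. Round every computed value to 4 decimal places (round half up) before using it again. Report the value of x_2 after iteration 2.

0.3900

Iteration 1:
  x_1 = (8 - (-0.8)·-1.0000 - (-0.5)·-3.0000 - (2.8)·-3.0000) / (8.1) = 1.7407
  x_2 = (5 - (1.9)·3.0000 - (-2)·-3.0000 - (-1.5)·-3.0000) / (-7.4) = 1.5135
  x_3 = (5 - (1.2)·3.0000 - (-1)·-1.0000 - (-3.5)·-3.0000) / (6.7) = -1.5075
  x_4 = (-11 - (-3.1)·3.0000 - (-4)·-1.0000 - (-3)·-3.0000) / (14.1) = -1.0426
Iteration 2:
  x_1 = (8 - (-0.8)·1.5135 - (-0.5)·-1.5075 - (2.8)·-1.0426) / (8.1) = 1.4045
  x_2 = (5 - (1.9)·1.7407 - (-2)·-1.5075 - (-1.5)·-1.0426) / (-7.4) = 0.3900
  x_3 = (5 - (1.2)·1.7407 - (-1)·1.5135 - (-3.5)·-1.0426) / (6.7) = 0.1158
  x_4 = (-11 - (-3.1)·1.7407 - (-4)·1.5135 - (-3)·-1.5075) / (14.1) = -0.2888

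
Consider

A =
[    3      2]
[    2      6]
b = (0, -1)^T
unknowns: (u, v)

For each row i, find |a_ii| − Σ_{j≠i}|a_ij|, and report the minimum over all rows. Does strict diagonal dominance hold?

1

row 1: |3| − (2) = 1
row 2: |6| − (2) = 4
minimum over rows = 1 → strictly diagonally dominant (convergence guaranteed)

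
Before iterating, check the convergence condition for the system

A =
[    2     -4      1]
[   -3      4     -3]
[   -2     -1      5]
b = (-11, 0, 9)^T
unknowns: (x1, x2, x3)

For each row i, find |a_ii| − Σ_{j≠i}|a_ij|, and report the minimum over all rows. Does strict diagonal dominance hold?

-3

row 1: |2| − (4+1) = -3
row 2: |4| − (3+3) = -2
row 3: |5| − (2+1) = 2
minimum over rows = -3 → not strictly diagonally dominant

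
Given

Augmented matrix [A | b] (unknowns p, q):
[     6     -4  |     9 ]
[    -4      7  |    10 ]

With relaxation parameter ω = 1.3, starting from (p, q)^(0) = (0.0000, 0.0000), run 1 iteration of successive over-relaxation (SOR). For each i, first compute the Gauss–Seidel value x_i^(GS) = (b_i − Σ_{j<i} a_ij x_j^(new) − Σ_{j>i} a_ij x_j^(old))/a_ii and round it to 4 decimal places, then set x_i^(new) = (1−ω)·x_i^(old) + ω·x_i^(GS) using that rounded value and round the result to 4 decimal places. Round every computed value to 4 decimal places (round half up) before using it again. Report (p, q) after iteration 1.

(1.9500, 3.3058)

Iteration 1:
  p: GS value = (9 - (-4)·0.0000) / (6) = 1.5000;  p ← (1−ω)·0.0000 + ω·1.5000 = 1.9500
  q: GS value = (10 - (-4)·1.9500) / (7) = 2.5429;  q ← (1−ω)·0.0000 + ω·2.5429 = 3.3058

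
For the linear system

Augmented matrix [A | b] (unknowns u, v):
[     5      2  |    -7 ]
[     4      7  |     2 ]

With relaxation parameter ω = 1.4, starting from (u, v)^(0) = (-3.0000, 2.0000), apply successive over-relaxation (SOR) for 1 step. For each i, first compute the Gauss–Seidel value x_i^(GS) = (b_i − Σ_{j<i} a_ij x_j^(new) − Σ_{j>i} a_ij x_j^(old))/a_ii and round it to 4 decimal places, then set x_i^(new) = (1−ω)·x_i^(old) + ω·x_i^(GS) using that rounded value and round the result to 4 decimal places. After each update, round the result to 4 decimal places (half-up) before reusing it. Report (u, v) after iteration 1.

(-1.8800, 1.1040)

Iteration 1:
  u: GS value = (-7 - (2)·2.0000) / (5) = -2.2000;  u ← (1−ω)·-3.0000 + ω·-2.2000 = -1.8800
  v: GS value = (2 - (4)·-1.8800) / (7) = 1.3600;  v ← (1−ω)·2.0000 + ω·1.3600 = 1.1040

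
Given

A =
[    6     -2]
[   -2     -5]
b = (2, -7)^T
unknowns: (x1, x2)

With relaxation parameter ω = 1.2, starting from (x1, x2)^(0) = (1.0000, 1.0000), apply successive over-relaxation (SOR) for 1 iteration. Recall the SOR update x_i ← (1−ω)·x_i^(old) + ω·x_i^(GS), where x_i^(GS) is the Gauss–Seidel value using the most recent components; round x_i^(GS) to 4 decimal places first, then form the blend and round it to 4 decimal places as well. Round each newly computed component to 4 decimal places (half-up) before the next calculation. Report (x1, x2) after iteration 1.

Iteration 1:
  x1: GS value = (2 - (-2)·1.0000) / (6) = 0.6667;  x1 ← (1−ω)·1.0000 + ω·0.6667 = 0.6000
  x2: GS value = (-7 - (-2)·0.6000) / (-5) = 1.1600;  x2 ← (1−ω)·1.0000 + ω·1.1600 = 1.1920

(0.6000, 1.1920)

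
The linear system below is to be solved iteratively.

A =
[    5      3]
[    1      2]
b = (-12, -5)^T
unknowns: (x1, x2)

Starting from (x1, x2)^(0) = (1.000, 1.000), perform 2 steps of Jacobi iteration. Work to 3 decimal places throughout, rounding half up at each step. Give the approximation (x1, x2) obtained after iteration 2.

Iteration 1:
  x1 = (-12 - (3)·1.000) / (5) = -3.000
  x2 = (-5 - (1)·1.000) / (2) = -3.000
Iteration 2:
  x1 = (-12 - (3)·-3.000) / (5) = -0.600
  x2 = (-5 - (1)·-3.000) / (2) = -1.000

(-0.600, -1.000)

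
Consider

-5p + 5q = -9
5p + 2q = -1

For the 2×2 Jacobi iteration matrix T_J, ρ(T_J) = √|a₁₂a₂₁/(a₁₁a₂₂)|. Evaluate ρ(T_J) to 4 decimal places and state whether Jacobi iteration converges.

1.5811

a₁₂a₂₁/(a₁₁a₂₂) = (5)·(5) / ((-5)·(2)) = -2.500000
ρ = √|-2.500000| = √2.500000 = 1.5811
ρ > 1, so Jacobi diverges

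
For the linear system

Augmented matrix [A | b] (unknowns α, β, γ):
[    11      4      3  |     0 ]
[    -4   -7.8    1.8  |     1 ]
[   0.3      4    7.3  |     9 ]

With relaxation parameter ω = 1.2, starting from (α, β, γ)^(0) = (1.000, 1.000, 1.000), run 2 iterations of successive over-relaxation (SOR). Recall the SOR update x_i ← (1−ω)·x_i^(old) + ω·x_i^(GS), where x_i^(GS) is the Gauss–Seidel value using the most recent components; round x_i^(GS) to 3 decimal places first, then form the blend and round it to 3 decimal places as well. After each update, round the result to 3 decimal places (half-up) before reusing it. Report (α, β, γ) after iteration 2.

(-0.356, 0.235, 1.145)

Iteration 1:
  α: GS value = (0 - (4)·1.000 - (3)·1.000) / (11) = -0.636;  α ← (1−ω)·1.000 + ω·-0.636 = -0.963
  β: GS value = (1 - (-4)·-0.963 - (1.8)·1.000) / (-7.8) = 0.596;  β ← (1−ω)·1.000 + ω·0.596 = 0.515
  γ: GS value = (9 - (0.3)·-0.963 - (4)·0.515) / (7.3) = 0.990;  γ ← (1−ω)·1.000 + ω·0.990 = 0.988
Iteration 2:
  α: GS value = (0 - (4)·0.515 - (3)·0.988) / (11) = -0.457;  α ← (1−ω)·-0.963 + ω·-0.457 = -0.356
  β: GS value = (1 - (-4)·-0.356 - (1.8)·0.988) / (-7.8) = 0.282;  β ← (1−ω)·0.515 + ω·0.282 = 0.235
  γ: GS value = (9 - (0.3)·-0.356 - (4)·0.235) / (7.3) = 1.119;  γ ← (1−ω)·0.988 + ω·1.119 = 1.145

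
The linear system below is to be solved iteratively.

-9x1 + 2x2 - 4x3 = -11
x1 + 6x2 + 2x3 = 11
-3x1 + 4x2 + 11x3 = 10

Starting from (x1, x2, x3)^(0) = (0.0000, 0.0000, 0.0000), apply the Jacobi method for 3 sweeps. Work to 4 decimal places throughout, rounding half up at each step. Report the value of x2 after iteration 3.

Iteration 1:
  x1 = (-11 - (2)·0.0000 - (-4)·0.0000) / (-9) = 1.2222
  x2 = (11 - (1)·0.0000 - (2)·0.0000) / (6) = 1.8333
  x3 = (10 - (-3)·0.0000 - (4)·0.0000) / (11) = 0.9091
Iteration 2:
  x1 = (-11 - (2)·1.8333 - (-4)·0.9091) / (-9) = 1.2256
  x2 = (11 - (1)·1.2222 - (2)·0.9091) / (6) = 1.3266
  x3 = (10 - (-3)·1.2222 - (4)·1.8333) / (11) = 0.5758
Iteration 3:
  x1 = (-11 - (2)·1.3266 - (-4)·0.5758) / (-9) = 1.2611
  x2 = (11 - (1)·1.2256 - (2)·0.5758) / (6) = 1.4371
  x3 = (10 - (-3)·1.2256 - (4)·1.3266) / (11) = 0.7609

1.4371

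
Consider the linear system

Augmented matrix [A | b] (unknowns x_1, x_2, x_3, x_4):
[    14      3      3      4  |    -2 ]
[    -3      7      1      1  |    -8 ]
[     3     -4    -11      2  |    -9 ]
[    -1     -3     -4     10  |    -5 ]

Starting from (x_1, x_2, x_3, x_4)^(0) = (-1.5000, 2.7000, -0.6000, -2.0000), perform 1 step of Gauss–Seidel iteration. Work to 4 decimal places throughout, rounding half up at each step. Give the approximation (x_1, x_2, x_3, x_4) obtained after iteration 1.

Iteration 1:
  x_1 = (-2 - (3)·2.7000 - (3)·-0.6000 - (4)·-2.0000) / (14) = -0.0214
  x_2 = (-8 - (-3)·-0.0214 - (1)·-0.6000 - (1)·-2.0000) / (7) = -0.7806
  x_3 = (-9 - (3)·-0.0214 - (-4)·-0.7806 - (2)·-2.0000) / (-11) = 0.7326
  x_4 = (-5 - (-1)·-0.0214 - (-3)·-0.7806 - (-4)·0.7326) / (10) = -0.4433

(-0.0214, -0.7806, 0.7326, -0.4433)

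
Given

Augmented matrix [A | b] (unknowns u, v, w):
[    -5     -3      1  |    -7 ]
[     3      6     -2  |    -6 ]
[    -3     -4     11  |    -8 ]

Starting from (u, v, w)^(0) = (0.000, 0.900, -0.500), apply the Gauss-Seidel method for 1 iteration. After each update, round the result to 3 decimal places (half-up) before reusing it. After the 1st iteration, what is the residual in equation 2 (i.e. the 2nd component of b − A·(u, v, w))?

Iteration 1:
  u = (-7 - (-3)·0.900 - (1)·-0.500) / (-5) = 0.760
  v = (-6 - (3)·0.760 - (-2)·-0.500) / (6) = -1.547
  w = (-8 - (-3)·0.760 - (-4)·-1.547) / (11) = -1.083
Residual b − A·x = (-6.758, -1.164, 0.005)

-1.164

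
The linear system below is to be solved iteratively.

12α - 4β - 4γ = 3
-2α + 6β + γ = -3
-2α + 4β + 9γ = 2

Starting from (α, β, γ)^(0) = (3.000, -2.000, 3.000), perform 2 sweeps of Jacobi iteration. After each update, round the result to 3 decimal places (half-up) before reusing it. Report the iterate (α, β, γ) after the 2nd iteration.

(0.843, -0.602, 0.352)

Iteration 1:
  α = (3 - (-4)·-2.000 - (-4)·3.000) / (12) = 0.583
  β = (-3 - (-2)·3.000 - (1)·3.000) / (6) = 0.000
  γ = (2 - (-2)·3.000 - (4)·-2.000) / (9) = 1.778
Iteration 2:
  α = (3 - (-4)·0.000 - (-4)·1.778) / (12) = 0.843
  β = (-3 - (-2)·0.583 - (1)·1.778) / (6) = -0.602
  γ = (2 - (-2)·0.583 - (4)·0.000) / (9) = 0.352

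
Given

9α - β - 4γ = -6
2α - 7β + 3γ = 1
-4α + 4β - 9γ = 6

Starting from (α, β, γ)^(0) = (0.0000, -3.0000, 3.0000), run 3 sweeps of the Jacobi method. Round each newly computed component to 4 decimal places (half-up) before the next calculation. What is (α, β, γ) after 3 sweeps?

(-0.9036, -0.6825, -0.4339)

Iteration 1:
  α = (-6 - (-1)·-3.0000 - (-4)·3.0000) / (9) = 0.3333
  β = (1 - (2)·0.0000 - (3)·3.0000) / (-7) = 1.1429
  γ = (6 - (-4)·0.0000 - (4)·-3.0000) / (-9) = -2.0000
Iteration 2:
  α = (-6 - (-1)·1.1429 - (-4)·-2.0000) / (9) = -1.4286
  β = (1 - (2)·0.3333 - (3)·-2.0000) / (-7) = -0.9048
  γ = (6 - (-4)·0.3333 - (4)·1.1429) / (-9) = -0.3068
Iteration 3:
  α = (-6 - (-1)·-0.9048 - (-4)·-0.3068) / (9) = -0.9036
  β = (1 - (2)·-1.4286 - (3)·-0.3068) / (-7) = -0.6825
  γ = (6 - (-4)·-1.4286 - (4)·-0.9048) / (-9) = -0.4339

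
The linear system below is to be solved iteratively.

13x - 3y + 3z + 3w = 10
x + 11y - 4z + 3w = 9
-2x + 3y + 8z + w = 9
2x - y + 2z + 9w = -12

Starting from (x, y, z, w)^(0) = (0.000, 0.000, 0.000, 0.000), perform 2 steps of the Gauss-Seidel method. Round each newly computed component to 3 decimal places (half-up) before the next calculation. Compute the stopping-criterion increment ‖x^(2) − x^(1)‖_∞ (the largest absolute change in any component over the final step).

0.799

Iteration 1:
  x = (10 - (-3)·0.000 - (3)·0.000 - (3)·0.000) / (13) = 0.769
  y = (9 - (1)·0.769 - (-4)·0.000 - (3)·0.000) / (11) = 0.748
  z = (9 - (-2)·0.769 - (3)·0.748 - (1)·0.000) / (8) = 1.037
  w = (-12 - (2)·0.769 - (-1)·0.748 - (2)·1.037) / (9) = -1.652
Iteration 2:
  x = (10 - (-3)·0.748 - (3)·1.037 - (3)·-1.652) / (13) = 1.084
  y = (9 - (1)·1.084 - (-4)·1.037 - (3)·-1.652) / (11) = 1.547
  z = (9 - (-2)·1.084 - (3)·1.547 - (1)·-1.652) / (8) = 1.022
  w = (-12 - (2)·1.084 - (-1)·1.547 - (2)·1.022) / (9) = -1.629
Change: (0.315, 0.799, -0.015, 0.023) → max |·| = 0.799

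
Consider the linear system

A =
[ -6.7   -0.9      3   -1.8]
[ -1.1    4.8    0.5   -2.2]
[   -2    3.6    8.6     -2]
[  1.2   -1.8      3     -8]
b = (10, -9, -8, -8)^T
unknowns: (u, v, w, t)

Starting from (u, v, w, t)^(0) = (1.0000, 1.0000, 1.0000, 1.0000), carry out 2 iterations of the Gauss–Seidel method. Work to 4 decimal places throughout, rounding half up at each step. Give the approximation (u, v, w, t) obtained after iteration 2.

Iteration 1:
  u = (10 - (-0.9)·1.0000 - (3)·1.0000 - (-1.8)·1.0000) / (-6.7) = -1.4478
  v = (-9 - (-1.1)·-1.4478 - (0.5)·1.0000 - (-2.2)·1.0000) / (4.8) = -1.8526
  w = (-8 - (-2)·-1.4478 - (3.6)·-1.8526 - (-2)·1.0000) / (8.6) = -0.2589
  t = (-8 - (1.2)·-1.4478 - (-1.8)·-1.8526 - (3)·-0.2589) / (-8) = 1.1026
Iteration 2:
  u = (10 - (-0.9)·-1.8526 - (3)·-0.2589 - (-1.8)·1.1026) / (-6.7) = -1.6558
  v = (-9 - (-1.1)·-1.6558 - (0.5)·-0.2589 - (-2.2)·1.1026) / (4.8) = -1.7221
  w = (-8 - (-2)·-1.6558 - (3.6)·-1.7221 - (-2)·1.1026) / (8.6) = -0.3380
  t = (-8 - (1.2)·-1.6558 - (-1.8)·-1.7221 - (3)·-0.3380) / (-8) = 1.0124

(-1.6558, -1.7221, -0.3380, 1.0124)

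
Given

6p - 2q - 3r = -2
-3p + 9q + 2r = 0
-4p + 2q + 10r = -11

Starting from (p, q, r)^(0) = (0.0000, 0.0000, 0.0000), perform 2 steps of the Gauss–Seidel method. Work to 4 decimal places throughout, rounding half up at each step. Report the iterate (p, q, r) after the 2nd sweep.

(-0.9759, -0.0562, -1.4791)

Iteration 1:
  p = (-2 - (-2)·0.0000 - (-3)·0.0000) / (6) = -0.3333
  q = (0 - (-3)·-0.3333 - (2)·0.0000) / (9) = -0.1111
  r = (-11 - (-4)·-0.3333 - (2)·-0.1111) / (10) = -1.2111
Iteration 2:
  p = (-2 - (-2)·-0.1111 - (-3)·-1.2111) / (6) = -0.9759
  q = (0 - (-3)·-0.9759 - (2)·-1.2111) / (9) = -0.0562
  r = (-11 - (-4)·-0.9759 - (2)·-0.0562) / (10) = -1.4791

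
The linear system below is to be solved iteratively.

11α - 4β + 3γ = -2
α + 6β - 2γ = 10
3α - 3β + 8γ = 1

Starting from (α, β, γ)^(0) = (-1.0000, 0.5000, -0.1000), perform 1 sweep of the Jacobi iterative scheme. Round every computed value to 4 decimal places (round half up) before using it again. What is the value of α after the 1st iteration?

0.0273

Iteration 1:
  α = (-2 - (-4)·0.5000 - (3)·-0.1000) / (11) = 0.0273
  β = (10 - (1)·-1.0000 - (-2)·-0.1000) / (6) = 1.8000
  γ = (1 - (3)·-1.0000 - (-3)·0.5000) / (8) = 0.6875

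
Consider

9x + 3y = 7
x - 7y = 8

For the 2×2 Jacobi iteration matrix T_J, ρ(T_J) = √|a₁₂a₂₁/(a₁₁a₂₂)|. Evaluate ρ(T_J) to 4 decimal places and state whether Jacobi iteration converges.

0.2182

a₁₂a₂₁/(a₁₁a₂₂) = (3)·(1) / ((9)·(-7)) = -0.047619
ρ = √|-0.047619| = √0.047619 = 0.2182
ρ < 1, so Jacobi converges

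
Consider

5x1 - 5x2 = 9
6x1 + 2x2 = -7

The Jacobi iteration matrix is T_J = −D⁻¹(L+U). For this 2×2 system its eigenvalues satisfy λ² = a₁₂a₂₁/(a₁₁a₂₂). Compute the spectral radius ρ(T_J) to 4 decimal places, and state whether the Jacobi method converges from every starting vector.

1.7321

a₁₂a₂₁/(a₁₁a₂₂) = (-5)·(6) / ((5)·(2)) = -3.000000
ρ = √|-3.000000| = √3.000000 = 1.7321
ρ > 1, so Jacobi diverges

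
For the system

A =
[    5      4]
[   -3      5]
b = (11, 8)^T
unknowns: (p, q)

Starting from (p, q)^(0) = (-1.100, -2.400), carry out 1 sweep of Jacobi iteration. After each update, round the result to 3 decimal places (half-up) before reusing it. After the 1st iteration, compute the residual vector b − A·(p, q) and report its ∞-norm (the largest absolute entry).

15.660

Iteration 1:
  p = (11 - (4)·-2.400) / (5) = 4.120
  q = (8 - (-3)·-1.100) / (5) = 0.940
Residual b − A·x = (-13.360, 15.660); ∞-norm = 15.660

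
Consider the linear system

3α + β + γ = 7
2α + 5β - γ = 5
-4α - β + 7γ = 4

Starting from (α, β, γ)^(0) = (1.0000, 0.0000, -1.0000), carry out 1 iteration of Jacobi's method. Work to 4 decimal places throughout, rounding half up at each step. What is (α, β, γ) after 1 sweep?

(2.6667, 0.4000, 1.1429)

Iteration 1:
  α = (7 - (1)·0.0000 - (1)·-1.0000) / (3) = 2.6667
  β = (5 - (2)·1.0000 - (-1)·-1.0000) / (5) = 0.4000
  γ = (4 - (-4)·1.0000 - (-1)·0.0000) / (7) = 1.1429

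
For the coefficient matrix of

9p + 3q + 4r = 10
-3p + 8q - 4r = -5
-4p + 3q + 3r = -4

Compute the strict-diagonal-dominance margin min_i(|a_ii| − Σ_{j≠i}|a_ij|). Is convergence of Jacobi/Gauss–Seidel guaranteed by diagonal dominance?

row 1: |9| − (3+4) = 2
row 2: |8| − (3+4) = 1
row 3: |3| − (4+3) = -4
minimum over rows = -4 → not strictly diagonally dominant

-4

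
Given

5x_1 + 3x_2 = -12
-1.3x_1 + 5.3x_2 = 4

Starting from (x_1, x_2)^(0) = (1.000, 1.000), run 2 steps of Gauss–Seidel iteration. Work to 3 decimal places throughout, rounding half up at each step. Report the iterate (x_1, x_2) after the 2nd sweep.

Iteration 1:
  x_1 = (-12 - (3)·1.000) / (5) = -3.000
  x_2 = (4 - (-1.3)·-3.000) / (5.3) = 0.019
Iteration 2:
  x_1 = (-12 - (3)·0.019) / (5) = -2.411
  x_2 = (4 - (-1.3)·-2.411) / (5.3) = 0.163

(-2.411, 0.163)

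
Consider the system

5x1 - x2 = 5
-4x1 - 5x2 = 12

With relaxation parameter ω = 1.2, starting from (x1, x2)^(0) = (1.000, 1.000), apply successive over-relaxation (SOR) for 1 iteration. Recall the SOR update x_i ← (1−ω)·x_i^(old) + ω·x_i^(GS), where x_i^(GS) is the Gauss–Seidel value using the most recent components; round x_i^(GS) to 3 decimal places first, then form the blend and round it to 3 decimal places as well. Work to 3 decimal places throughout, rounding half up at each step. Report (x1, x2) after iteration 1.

(1.240, -4.270)

Iteration 1:
  x1: GS value = (5 - (-1)·1.000) / (5) = 1.200;  x1 ← (1−ω)·1.000 + ω·1.200 = 1.240
  x2: GS value = (12 - (-4)·1.240) / (-5) = -3.392;  x2 ← (1−ω)·1.000 + ω·-3.392 = -4.270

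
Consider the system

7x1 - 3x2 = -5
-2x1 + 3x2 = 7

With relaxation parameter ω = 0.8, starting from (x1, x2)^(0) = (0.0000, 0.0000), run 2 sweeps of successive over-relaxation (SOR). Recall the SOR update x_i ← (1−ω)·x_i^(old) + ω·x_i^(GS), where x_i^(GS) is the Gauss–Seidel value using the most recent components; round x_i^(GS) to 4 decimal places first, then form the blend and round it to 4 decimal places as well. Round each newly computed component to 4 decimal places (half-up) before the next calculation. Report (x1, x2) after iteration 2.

Iteration 1:
  x1: GS value = (-5 - (-3)·0.0000) / (7) = -0.7143;  x1 ← (1−ω)·0.0000 + ω·-0.7143 = -0.5714
  x2: GS value = (7 - (-2)·-0.5714) / (3) = 1.9524;  x2 ← (1−ω)·0.0000 + ω·1.9524 = 1.5619
Iteration 2:
  x1: GS value = (-5 - (-3)·1.5619) / (7) = -0.0449;  x1 ← (1−ω)·-0.5714 + ω·-0.0449 = -0.1502
  x2: GS value = (7 - (-2)·-0.1502) / (3) = 2.2332;  x2 ← (1−ω)·1.5619 + ω·2.2332 = 2.0989

(-0.1502, 2.0989)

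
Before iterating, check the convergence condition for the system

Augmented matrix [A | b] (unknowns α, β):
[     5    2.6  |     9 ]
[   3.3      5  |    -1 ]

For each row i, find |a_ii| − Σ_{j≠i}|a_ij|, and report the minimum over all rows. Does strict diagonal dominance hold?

1.7

row 1: |5| − (2.6) = 2.4
row 2: |5| − (3.3) = 1.7
minimum over rows = 1.7 → strictly diagonally dominant (convergence guaranteed)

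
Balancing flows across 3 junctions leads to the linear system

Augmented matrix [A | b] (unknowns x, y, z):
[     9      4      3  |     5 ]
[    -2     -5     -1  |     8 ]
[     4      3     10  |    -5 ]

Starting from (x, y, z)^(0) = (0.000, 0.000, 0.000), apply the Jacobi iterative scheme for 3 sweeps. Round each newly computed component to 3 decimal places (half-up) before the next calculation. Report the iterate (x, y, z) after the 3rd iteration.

(1.402, -2.125, -0.557)

Iteration 1:
  x = (5 - (4)·0.000 - (3)·0.000) / (9) = 0.556
  y = (8 - (-2)·0.000 - (-1)·0.000) / (-5) = -1.600
  z = (-5 - (4)·0.000 - (3)·0.000) / (10) = -0.500
Iteration 2:
  x = (5 - (4)·-1.600 - (3)·-0.500) / (9) = 1.433
  y = (8 - (-2)·0.556 - (-1)·-0.500) / (-5) = -1.722
  z = (-5 - (4)·0.556 - (3)·-1.600) / (10) = -0.242
Iteration 3:
  x = (5 - (4)·-1.722 - (3)·-0.242) / (9) = 1.402
  y = (8 - (-2)·1.433 - (-1)·-0.242) / (-5) = -2.125
  z = (-5 - (4)·1.433 - (3)·-1.722) / (10) = -0.557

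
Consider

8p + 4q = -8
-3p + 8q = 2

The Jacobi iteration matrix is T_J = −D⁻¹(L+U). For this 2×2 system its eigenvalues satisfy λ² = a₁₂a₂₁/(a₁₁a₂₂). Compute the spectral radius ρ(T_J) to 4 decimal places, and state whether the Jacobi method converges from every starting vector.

0.4330

a₁₂a₂₁/(a₁₁a₂₂) = (4)·(-3) / ((8)·(8)) = -0.187500
ρ = √|-0.187500| = √0.187500 = 0.4330
ρ < 1, so Jacobi converges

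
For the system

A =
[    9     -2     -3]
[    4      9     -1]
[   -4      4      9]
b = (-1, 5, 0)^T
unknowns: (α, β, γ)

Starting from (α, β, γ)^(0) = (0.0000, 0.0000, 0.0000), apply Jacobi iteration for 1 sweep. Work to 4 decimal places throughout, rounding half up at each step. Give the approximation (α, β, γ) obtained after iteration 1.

Iteration 1:
  α = (-1 - (-2)·0.0000 - (-3)·0.0000) / (9) = -0.1111
  β = (5 - (4)·0.0000 - (-1)·0.0000) / (9) = 0.5556
  γ = (0 - (-4)·0.0000 - (4)·0.0000) / (9) = 0.0000

(-0.1111, 0.5556, 0.0000)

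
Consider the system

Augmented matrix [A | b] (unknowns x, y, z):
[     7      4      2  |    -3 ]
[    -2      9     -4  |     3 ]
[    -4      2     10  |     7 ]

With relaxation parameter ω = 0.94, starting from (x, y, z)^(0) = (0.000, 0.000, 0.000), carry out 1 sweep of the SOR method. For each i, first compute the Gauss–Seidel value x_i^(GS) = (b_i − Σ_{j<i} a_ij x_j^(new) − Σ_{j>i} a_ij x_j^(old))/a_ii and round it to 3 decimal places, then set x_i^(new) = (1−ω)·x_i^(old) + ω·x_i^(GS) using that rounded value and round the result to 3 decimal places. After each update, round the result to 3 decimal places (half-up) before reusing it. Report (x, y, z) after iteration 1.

Iteration 1:
  x: GS value = (-3 - (4)·0.000 - (2)·0.000) / (7) = -0.429;  x ← (1−ω)·0.000 + ω·-0.429 = -0.403
  y: GS value = (3 - (-2)·-0.403 - (-4)·0.000) / (9) = 0.244;  y ← (1−ω)·0.000 + ω·0.244 = 0.229
  z: GS value = (7 - (-4)·-0.403 - (2)·0.229) / (10) = 0.493;  z ← (1−ω)·0.000 + ω·0.493 = 0.463

(-0.403, 0.229, 0.463)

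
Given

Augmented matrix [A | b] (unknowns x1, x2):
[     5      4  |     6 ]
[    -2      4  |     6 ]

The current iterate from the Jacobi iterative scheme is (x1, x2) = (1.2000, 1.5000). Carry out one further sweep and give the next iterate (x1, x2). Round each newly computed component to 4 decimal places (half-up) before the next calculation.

(0.0000, 2.1000)

One sweep:
  x1 = (6 - (4)·1.5000) / (5) = 0.0000
  x2 = (6 - (-2)·1.2000) / (4) = 2.1000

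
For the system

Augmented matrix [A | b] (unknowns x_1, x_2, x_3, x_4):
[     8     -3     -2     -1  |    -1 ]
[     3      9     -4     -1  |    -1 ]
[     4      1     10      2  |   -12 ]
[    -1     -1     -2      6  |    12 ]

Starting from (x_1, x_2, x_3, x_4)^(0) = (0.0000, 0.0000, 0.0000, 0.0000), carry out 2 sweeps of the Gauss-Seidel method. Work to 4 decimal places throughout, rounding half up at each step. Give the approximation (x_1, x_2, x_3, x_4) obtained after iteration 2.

Iteration 1:
  x_1 = (-1 - (-3)·0.0000 - (-2)·0.0000 - (-1)·0.0000) / (8) = -0.1250
  x_2 = (-1 - (3)·-0.1250 - (-4)·0.0000 - (-1)·0.0000) / (9) = -0.0694
  x_3 = (-12 - (4)·-0.1250 - (1)·-0.0694 - (2)·0.0000) / (10) = -1.1431
  x_4 = (12 - (-1)·-0.1250 - (-1)·-0.0694 - (-2)·-1.1431) / (6) = 1.5866
Iteration 2:
  x_1 = (-1 - (-3)·-0.0694 - (-2)·-1.1431 - (-1)·1.5866) / (8) = -0.2385
  x_2 = (-1 - (3)·-0.2385 - (-4)·-1.1431 - (-1)·1.5866) / (9) = -0.3634
  x_3 = (-12 - (4)·-0.2385 - (1)·-0.3634 - (2)·1.5866) / (10) = -1.3856
  x_4 = (12 - (-1)·-0.2385 - (-1)·-0.3634 - (-2)·-1.3856) / (6) = 1.4378

(-0.2385, -0.3634, -1.3856, 1.4378)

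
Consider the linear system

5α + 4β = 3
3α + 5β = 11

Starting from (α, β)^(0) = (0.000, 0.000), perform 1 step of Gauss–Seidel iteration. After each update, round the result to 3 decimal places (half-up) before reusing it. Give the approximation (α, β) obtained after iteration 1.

(0.600, 1.840)

Iteration 1:
  α = (3 - (4)·0.000) / (5) = 0.600
  β = (11 - (3)·0.600) / (5) = 1.840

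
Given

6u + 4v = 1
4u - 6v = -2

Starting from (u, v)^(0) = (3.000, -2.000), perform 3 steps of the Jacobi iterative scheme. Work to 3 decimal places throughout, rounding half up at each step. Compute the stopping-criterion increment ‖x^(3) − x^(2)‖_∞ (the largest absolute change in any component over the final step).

Iteration 1:
  u = (1 - (4)·-2.000) / (6) = 1.500
  v = (-2 - (4)·3.000) / (-6) = 2.333
Iteration 2:
  u = (1 - (4)·2.333) / (6) = -1.389
  v = (-2 - (4)·1.500) / (-6) = 1.333
Iteration 3:
  u = (1 - (4)·1.333) / (6) = -0.722
  v = (-2 - (4)·-1.389) / (-6) = -0.593
Change: (0.667, -1.926) → max |·| = 1.926

1.926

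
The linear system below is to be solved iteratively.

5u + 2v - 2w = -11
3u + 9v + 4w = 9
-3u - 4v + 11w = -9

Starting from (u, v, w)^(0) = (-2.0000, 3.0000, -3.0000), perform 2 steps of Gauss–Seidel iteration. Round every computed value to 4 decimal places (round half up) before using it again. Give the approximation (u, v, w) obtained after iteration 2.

Iteration 1:
  u = (-11 - (2)·3.0000 - (-2)·-3.0000) / (5) = -4.6000
  v = (9 - (3)·-4.6000 - (4)·-3.0000) / (9) = 3.8667
  w = (-9 - (-3)·-4.6000 - (-4)·3.8667) / (11) = -0.6667
Iteration 2:
  u = (-11 - (2)·3.8667 - (-2)·-0.6667) / (5) = -4.0134
  v = (9 - (3)·-4.0134 - (4)·-0.6667) / (9) = 2.6341
  w = (-9 - (-3)·-4.0134 - (-4)·2.6341) / (11) = -0.9549

(-4.0134, 2.6341, -0.9549)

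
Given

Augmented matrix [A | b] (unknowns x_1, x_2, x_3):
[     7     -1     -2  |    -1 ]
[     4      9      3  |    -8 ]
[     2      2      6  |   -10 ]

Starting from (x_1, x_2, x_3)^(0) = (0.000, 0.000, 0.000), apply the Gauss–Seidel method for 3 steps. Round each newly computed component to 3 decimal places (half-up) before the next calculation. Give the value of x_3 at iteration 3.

Iteration 1:
  x_1 = (-1 - (-1)·0.000 - (-2)·0.000) / (7) = -0.143
  x_2 = (-8 - (4)·-0.143 - (3)·0.000) / (9) = -0.825
  x_3 = (-10 - (2)·-0.143 - (2)·-0.825) / (6) = -1.344
Iteration 2:
  x_1 = (-1 - (-1)·-0.825 - (-2)·-1.344) / (7) = -0.645
  x_2 = (-8 - (4)·-0.645 - (3)·-1.344) / (9) = -0.154
  x_3 = (-10 - (2)·-0.645 - (2)·-0.154) / (6) = -1.400
Iteration 3:
  x_1 = (-1 - (-1)·-0.154 - (-2)·-1.400) / (7) = -0.565
  x_2 = (-8 - (4)·-0.565 - (3)·-1.400) / (9) = -0.171
  x_3 = (-10 - (2)·-0.565 - (2)·-0.171) / (6) = -1.421

-1.421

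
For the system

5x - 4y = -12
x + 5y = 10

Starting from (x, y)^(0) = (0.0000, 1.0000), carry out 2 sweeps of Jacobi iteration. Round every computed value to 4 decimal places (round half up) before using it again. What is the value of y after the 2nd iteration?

Iteration 1:
  x = (-12 - (-4)·1.0000) / (5) = -1.6000
  y = (10 - (1)·0.0000) / (5) = 2.0000
Iteration 2:
  x = (-12 - (-4)·2.0000) / (5) = -0.8000
  y = (10 - (1)·-1.6000) / (5) = 2.3200

2.3200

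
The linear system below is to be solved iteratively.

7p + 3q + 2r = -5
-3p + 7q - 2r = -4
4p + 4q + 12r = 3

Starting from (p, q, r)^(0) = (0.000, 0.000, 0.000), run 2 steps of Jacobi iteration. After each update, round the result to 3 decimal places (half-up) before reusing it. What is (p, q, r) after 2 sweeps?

Iteration 1:
  p = (-5 - (3)·0.000 - (2)·0.000) / (7) = -0.714
  q = (-4 - (-3)·0.000 - (-2)·0.000) / (7) = -0.571
  r = (3 - (4)·0.000 - (4)·0.000) / (12) = 0.250
Iteration 2:
  p = (-5 - (3)·-0.571 - (2)·0.250) / (7) = -0.541
  q = (-4 - (-3)·-0.714 - (-2)·0.250) / (7) = -0.806
  r = (3 - (4)·-0.714 - (4)·-0.571) / (12) = 0.678

(-0.541, -0.806, 0.678)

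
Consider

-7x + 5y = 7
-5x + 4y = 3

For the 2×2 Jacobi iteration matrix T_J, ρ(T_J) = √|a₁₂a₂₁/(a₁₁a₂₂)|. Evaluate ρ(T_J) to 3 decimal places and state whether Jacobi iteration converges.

0.945

a₁₂a₂₁/(a₁₁a₂₂) = (5)·(-5) / ((-7)·(4)) = 0.892857
ρ = √|0.892857| = √0.892857 = 0.945
ρ < 1, so Jacobi converges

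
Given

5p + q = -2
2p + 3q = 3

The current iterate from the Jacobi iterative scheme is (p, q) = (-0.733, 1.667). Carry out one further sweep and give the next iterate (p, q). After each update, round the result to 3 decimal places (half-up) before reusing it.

(-0.733, 1.489)

One sweep:
  p = (-2 - (1)·1.667) / (5) = -0.733
  q = (3 - (2)·-0.733) / (3) = 1.489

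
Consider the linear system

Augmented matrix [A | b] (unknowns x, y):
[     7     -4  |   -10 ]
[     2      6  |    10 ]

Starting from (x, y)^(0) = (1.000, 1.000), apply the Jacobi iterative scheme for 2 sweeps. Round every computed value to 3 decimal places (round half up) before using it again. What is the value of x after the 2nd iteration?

-0.667

Iteration 1:
  x = (-10 - (-4)·1.000) / (7) = -0.857
  y = (10 - (2)·1.000) / (6) = 1.333
Iteration 2:
  x = (-10 - (-4)·1.333) / (7) = -0.667
  y = (10 - (2)·-0.857) / (6) = 1.952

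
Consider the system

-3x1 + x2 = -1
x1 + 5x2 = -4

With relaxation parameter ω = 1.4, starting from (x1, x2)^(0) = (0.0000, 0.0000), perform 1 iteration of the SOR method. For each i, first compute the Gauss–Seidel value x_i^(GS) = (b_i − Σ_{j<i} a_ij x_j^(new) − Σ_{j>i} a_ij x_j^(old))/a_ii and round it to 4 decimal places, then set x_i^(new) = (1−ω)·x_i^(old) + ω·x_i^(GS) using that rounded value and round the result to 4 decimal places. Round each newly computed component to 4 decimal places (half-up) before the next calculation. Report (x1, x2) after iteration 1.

Iteration 1:
  x1: GS value = (-1 - (1)·0.0000) / (-3) = 0.3333;  x1 ← (1−ω)·0.0000 + ω·0.3333 = 0.4666
  x2: GS value = (-4 - (1)·0.4666) / (5) = -0.8933;  x2 ← (1−ω)·0.0000 + ω·-0.8933 = -1.2506

(0.4666, -1.2506)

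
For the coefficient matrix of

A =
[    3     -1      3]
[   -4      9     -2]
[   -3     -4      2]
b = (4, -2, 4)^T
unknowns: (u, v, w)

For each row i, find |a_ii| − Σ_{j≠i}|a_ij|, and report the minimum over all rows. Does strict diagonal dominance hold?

row 1: |3| − (1+3) = -1
row 2: |9| − (4+2) = 3
row 3: |2| − (3+4) = -5
minimum over rows = -5 → not strictly diagonally dominant

-5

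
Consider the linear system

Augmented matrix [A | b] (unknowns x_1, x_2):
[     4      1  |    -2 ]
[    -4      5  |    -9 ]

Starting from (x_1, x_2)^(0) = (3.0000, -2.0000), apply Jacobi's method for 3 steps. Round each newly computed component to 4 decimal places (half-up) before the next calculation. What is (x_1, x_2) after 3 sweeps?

(-0.0500, -2.3200)

Iteration 1:
  x_1 = (-2 - (1)·-2.0000) / (4) = 0.0000
  x_2 = (-9 - (-4)·3.0000) / (5) = 0.6000
Iteration 2:
  x_1 = (-2 - (1)·0.6000) / (4) = -0.6500
  x_2 = (-9 - (-4)·0.0000) / (5) = -1.8000
Iteration 3:
  x_1 = (-2 - (1)·-1.8000) / (4) = -0.0500
  x_2 = (-9 - (-4)·-0.6500) / (5) = -2.3200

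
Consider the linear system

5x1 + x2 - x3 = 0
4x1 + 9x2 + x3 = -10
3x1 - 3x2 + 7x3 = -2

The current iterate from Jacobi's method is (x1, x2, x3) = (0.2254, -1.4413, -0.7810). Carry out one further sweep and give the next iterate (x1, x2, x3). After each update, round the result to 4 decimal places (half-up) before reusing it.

(0.1321, -1.1245, -1.0000)

One sweep:
  x1 = (0 - (1)·-1.4413 - (-1)·-0.7810) / (5) = 0.1321
  x2 = (-10 - (4)·0.2254 - (1)·-0.7810) / (9) = -1.1245
  x3 = (-2 - (3)·0.2254 - (-3)·-1.4413) / (7) = -1.0000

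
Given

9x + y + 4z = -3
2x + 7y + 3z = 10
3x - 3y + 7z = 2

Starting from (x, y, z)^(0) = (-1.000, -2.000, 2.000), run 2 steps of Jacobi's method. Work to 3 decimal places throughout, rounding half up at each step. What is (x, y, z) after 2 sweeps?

Iteration 1:
  x = (-3 - (1)·-2.000 - (4)·2.000) / (9) = -1.000
  y = (10 - (2)·-1.000 - (3)·2.000) / (7) = 0.857
  z = (2 - (3)·-1.000 - (-3)·-2.000) / (7) = -0.143
Iteration 2:
  x = (-3 - (1)·0.857 - (4)·-0.143) / (9) = -0.365
  y = (10 - (2)·-1.000 - (3)·-0.143) / (7) = 1.776
  z = (2 - (3)·-1.000 - (-3)·0.857) / (7) = 1.082

(-0.365, 1.776, 1.082)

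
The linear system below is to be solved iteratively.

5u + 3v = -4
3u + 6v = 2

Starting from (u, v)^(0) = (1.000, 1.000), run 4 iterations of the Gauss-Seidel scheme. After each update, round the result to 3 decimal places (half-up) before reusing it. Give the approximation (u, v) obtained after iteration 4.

(-1.428, 1.047)

Iteration 1:
  u = (-4 - (3)·1.000) / (5) = -1.400
  v = (2 - (3)·-1.400) / (6) = 1.033
Iteration 2:
  u = (-4 - (3)·1.033) / (5) = -1.420
  v = (2 - (3)·-1.420) / (6) = 1.043
Iteration 3:
  u = (-4 - (3)·1.043) / (5) = -1.426
  v = (2 - (3)·-1.426) / (6) = 1.046
Iteration 4:
  u = (-4 - (3)·1.046) / (5) = -1.428
  v = (2 - (3)·-1.428) / (6) = 1.047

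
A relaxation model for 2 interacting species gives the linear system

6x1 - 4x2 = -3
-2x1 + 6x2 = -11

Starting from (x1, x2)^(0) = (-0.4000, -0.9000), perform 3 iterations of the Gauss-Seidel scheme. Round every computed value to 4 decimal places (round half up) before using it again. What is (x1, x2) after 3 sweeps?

Iteration 1:
  x1 = (-3 - (-4)·-0.9000) / (6) = -1.1000
  x2 = (-11 - (-2)·-1.1000) / (6) = -2.2000
Iteration 2:
  x1 = (-3 - (-4)·-2.2000) / (6) = -1.9667
  x2 = (-11 - (-2)·-1.9667) / (6) = -2.4889
Iteration 3:
  x1 = (-3 - (-4)·-2.4889) / (6) = -2.1593
  x2 = (-11 - (-2)·-2.1593) / (6) = -2.5531

(-2.1593, -2.5531)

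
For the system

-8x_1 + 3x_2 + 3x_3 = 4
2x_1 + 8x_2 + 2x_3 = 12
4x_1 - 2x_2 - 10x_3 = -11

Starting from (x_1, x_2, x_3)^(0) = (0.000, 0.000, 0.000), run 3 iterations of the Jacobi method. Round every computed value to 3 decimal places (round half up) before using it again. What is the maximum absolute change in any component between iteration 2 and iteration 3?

0.420

Iteration 1:
  x_1 = (4 - (3)·0.000 - (3)·0.000) / (-8) = -0.500
  x_2 = (12 - (2)·0.000 - (2)·0.000) / (8) = 1.500
  x_3 = (-11 - (4)·0.000 - (-2)·0.000) / (-10) = 1.100
Iteration 2:
  x_1 = (4 - (3)·1.500 - (3)·1.100) / (-8) = 0.475
  x_2 = (12 - (2)·-0.500 - (2)·1.100) / (8) = 1.350
  x_3 = (-11 - (4)·-0.500 - (-2)·1.500) / (-10) = 0.600
Iteration 3:
  x_1 = (4 - (3)·1.350 - (3)·0.600) / (-8) = 0.231
  x_2 = (12 - (2)·0.475 - (2)·0.600) / (8) = 1.231
  x_3 = (-11 - (4)·0.475 - (-2)·1.350) / (-10) = 1.020
Change: (-0.244, -0.119, 0.420) → max |·| = 0.420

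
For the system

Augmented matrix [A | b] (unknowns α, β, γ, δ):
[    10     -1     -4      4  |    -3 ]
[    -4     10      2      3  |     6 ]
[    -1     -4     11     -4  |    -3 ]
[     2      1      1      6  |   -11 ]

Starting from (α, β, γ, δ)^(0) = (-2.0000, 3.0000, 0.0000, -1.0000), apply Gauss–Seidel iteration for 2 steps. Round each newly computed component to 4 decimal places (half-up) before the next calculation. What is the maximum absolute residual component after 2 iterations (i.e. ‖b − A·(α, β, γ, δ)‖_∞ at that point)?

0.7246

Iteration 1:
  α = (-3 - (-1)·3.0000 - (-4)·0.0000 - (4)·-1.0000) / (10) = 0.4000
  β = (6 - (-4)·0.4000 - (2)·0.0000 - (3)·-1.0000) / (10) = 1.0600
  γ = (-3 - (-1)·0.4000 - (-4)·1.0600 - (-4)·-1.0000) / (11) = -0.2145
  δ = (-11 - (2)·0.4000 - (1)·1.0600 - (1)·-0.2145) / (6) = -2.1076
Iteration 2:
  α = (-3 - (-1)·1.0600 - (-4)·-0.2145 - (4)·-2.1076) / (10) = 0.5632
  β = (6 - (-4)·0.5632 - (2)·-0.2145 - (3)·-2.1076) / (10) = 1.5005
  γ = (-3 - (-1)·0.5632 - (-4)·1.5005 - (-4)·-2.1076) / (11) = -0.4423
  δ = (-11 - (2)·0.5632 - (1)·1.5005 - (1)·-0.4423) / (6) = -2.1974
Residual b − A·x = (-0.1111, 0.7246, -0.3591, -0.0002); ∞-norm = 0.7246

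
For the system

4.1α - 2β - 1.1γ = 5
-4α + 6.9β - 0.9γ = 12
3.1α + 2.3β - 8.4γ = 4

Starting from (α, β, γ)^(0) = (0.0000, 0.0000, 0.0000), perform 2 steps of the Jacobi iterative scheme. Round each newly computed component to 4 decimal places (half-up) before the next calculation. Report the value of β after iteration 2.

2.3840

Iteration 1:
  α = (5 - (-2)·0.0000 - (-1.1)·0.0000) / (4.1) = 1.2195
  β = (12 - (-4)·0.0000 - (-0.9)·0.0000) / (6.9) = 1.7391
  γ = (4 - (3.1)·0.0000 - (2.3)·0.0000) / (-8.4) = -0.4762
Iteration 2:
  α = (5 - (-2)·1.7391 - (-1.1)·-0.4762) / (4.1) = 1.9401
  β = (12 - (-4)·1.2195 - (-0.9)·-0.4762) / (6.9) = 2.3840
  γ = (4 - (3.1)·1.2195 - (2.3)·1.7391) / (-8.4) = 0.4500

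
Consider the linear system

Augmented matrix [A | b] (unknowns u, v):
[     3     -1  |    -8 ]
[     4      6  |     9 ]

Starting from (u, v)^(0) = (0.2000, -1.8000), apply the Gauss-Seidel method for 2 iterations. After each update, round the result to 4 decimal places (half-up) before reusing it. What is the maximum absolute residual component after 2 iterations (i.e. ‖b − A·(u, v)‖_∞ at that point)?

Iteration 1:
  u = (-8 - (-1)·-1.8000) / (3) = -3.2667
  v = (9 - (4)·-3.2667) / (6) = 3.6778
Iteration 2:
  u = (-8 - (-1)·3.6778) / (3) = -1.4407
  v = (9 - (4)·-1.4407) / (6) = 2.4605
Residual b − A·x = (-1.2174, -0.0002); ∞-norm = 1.2174

1.2174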